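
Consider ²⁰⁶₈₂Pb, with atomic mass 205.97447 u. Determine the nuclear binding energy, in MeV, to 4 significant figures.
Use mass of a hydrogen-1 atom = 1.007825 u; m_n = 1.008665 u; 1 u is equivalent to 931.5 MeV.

The nucleus contains 82 protons and 206 − 82 = 124 neutrons.
Mass of separated nucleons = 82(1.007825) + 124(1.008665) = 82.641650 + 125.074460 = 207.716110 u
Mass defect Δm = 207.716110 − 205.97447 = 1.741640 u
E_B = 1.741640 × 931.5 = 1622.34 MeV

1622 MeV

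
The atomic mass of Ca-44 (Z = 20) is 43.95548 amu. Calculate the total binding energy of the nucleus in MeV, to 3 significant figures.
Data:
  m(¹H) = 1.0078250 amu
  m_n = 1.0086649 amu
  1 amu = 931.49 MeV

381 MeV

Σm = 20·m(¹H) + 24·m_n = 20.1565000 + 24.2079576 = 44.3644576 amu
The mass defect is 44.3644576 − 43.95548 = 0.4089776 amu.
Converting to energy: 0.4089776 amu × 931.49 MeV/amu = 380.959 MeV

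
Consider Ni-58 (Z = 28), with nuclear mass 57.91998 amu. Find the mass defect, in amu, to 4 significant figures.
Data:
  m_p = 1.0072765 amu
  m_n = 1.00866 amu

Z = 28, so N = A − Z = 58 − 28 = 30.
Mass of separated nucleons = 28(1.0072765) + 30(1.00866) = 28.2037420 + 30.25980 = 58.4635420 amu
Δm = 58.4635420 − 57.91998 = 0.5435620 amu

0.5436 amu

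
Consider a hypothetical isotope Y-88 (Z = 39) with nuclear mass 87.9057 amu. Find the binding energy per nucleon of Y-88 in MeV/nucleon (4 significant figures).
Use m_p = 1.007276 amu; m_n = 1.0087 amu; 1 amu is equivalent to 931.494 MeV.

8.514 MeV/nucleon

Total constituent mass: 39 × 1.007276 + 49 × 1.0087 = 88.710064 amu
Δm = 88.710064 − 87.9057 = 0.804364 amu
E_B = 0.804364 × 931.494 = 749.260 MeV
BE/A = 749.260 MeV / 88 = 8.514 MeV/nucleon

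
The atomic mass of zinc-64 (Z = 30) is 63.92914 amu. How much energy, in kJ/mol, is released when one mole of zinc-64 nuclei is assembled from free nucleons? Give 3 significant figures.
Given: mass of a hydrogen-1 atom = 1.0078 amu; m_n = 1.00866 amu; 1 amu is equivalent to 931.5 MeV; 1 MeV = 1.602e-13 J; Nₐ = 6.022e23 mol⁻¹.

Σm = 30·m(¹H) + 34·m_n = 30.2340 + 34.29444 = 64.52844 amu
Δm = 64.52844 − 63.92914 = 0.59930 amu
Binding energy = Δm·c² = 0.59930 × 931.5 MeV/amu = 558.248 MeV
Per nucleus in joules: 558.248 MeV × 1.602e-13 J/MeV = 8.9431e-11 J
Per mole: 8.9431e-11 J × 6.022e23 mol⁻¹ = 5.3855e+13 J/mol

5.39e+10 kJ/mol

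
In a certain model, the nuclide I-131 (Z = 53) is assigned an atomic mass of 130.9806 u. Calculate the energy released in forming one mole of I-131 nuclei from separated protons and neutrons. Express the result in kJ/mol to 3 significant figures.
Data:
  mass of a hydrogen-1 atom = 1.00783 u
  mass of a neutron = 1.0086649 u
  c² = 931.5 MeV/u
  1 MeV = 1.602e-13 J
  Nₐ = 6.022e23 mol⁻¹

Mass of separated nucleons = 53(1.00783) + 78(1.0086649) = 53.41499 + 78.6758622 = 132.0908522 u
The mass defect is 132.0908522 − 130.9806 = 1.1102522 u.
Binding energy = Δm·c² = 1.1102522 × 931.5 MeV/u = 1034.20 MeV
Per nucleus in joules: 1034.20 MeV × 1.602e-13 J/MeV = 1.6568e-10 J
Per mole: 1.6568e-10 J × 6.022e23 mol⁻¹ = 9.9772e+13 J/mol

9.98e+10 kJ/mol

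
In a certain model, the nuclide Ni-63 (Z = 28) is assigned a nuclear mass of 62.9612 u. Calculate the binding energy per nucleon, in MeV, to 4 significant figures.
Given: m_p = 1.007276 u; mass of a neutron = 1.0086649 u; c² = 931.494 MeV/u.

8.070 MeV/nucleon

The nucleus contains 28 protons and 63 − 28 = 35 neutrons.
Total constituent mass: 28 × 1.007276 + 35 × 1.0086649 = 63.5069995 u
Δm = 63.5069995 − 62.9612 = 0.5457995 u
Converting to energy: 0.5457995 u × 931.494 MeV/u = 508.409 MeV
Dividing by A = 63 gives 8.070 MeV per nucleon.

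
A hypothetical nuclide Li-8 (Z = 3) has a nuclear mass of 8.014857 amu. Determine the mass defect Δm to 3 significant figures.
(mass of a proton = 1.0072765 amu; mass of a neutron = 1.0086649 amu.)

The nucleus contains 3 protons and 8 − 3 = 5 neutrons.
Total constituent mass: 3 × 1.0072765 + 5 × 1.0086649 = 8.0651540 amu
Δm = 8.0651540 − 8.014857 = 0.0502970 amu

0.0503 amu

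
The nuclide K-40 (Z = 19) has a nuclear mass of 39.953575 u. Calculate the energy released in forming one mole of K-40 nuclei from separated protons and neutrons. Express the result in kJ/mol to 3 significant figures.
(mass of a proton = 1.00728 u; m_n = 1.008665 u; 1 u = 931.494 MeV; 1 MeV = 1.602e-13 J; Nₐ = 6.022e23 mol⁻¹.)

Z = 19, so N = A − Z = 40 − 19 = 21.
Mass of separated nucleons = 19(1.00728) + 21(1.008665) = 19.13832 + 21.181965 = 40.320285 u
Mass defect Δm = 40.320285 − 39.953575 = 0.366710 u
E_B = 0.366710 × 931.494 = 341.588 MeV
Per nucleus in joules: 341.588 MeV × 1.602e-13 J/MeV = 5.4722e-11 J
Per mole: 5.4722e-11 J × 6.022e23 mol⁻¹ = 3.2954e+13 J/mol

3.30e+10 kJ/mol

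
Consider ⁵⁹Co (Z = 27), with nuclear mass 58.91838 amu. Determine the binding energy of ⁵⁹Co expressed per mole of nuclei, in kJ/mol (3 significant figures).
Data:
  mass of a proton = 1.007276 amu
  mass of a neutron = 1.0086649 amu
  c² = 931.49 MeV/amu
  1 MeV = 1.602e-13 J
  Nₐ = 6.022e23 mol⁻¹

With 27 protons and 32 neutrons (A = 59):
Σm = 27·m_p + 32·m_n = 27.196452 + 32.2772768 = 59.4737288 amu
Mass defect Δm = 59.4737288 − 58.91838 = 0.5553488 amu
Converting to energy: 0.5553488 amu × 931.49 MeV/amu = 517.302 MeV
Per nucleus in joules: 517.302 MeV × 1.602e-13 J/MeV = 8.2872e-11 J
Per mole: 8.2872e-11 J × 6.022e23 mol⁻¹ = 4.9906e+13 J/mol

4.99e+10 kJ/mol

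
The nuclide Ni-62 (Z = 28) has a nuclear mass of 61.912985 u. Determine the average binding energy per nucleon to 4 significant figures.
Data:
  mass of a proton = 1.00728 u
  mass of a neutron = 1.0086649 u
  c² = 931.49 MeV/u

8.796 MeV/nucleon

Σm = 28·m_p + 34·m_n = 28.20384 + 34.2946066 = 62.4984466 u
The mass defect is 62.4984466 − 61.912985 = 0.5854616 u.
Converting to energy: 0.5854616 u × 931.49 MeV/u = 545.352 MeV
Per nucleon: 545.352 / 62 = 8.796 MeV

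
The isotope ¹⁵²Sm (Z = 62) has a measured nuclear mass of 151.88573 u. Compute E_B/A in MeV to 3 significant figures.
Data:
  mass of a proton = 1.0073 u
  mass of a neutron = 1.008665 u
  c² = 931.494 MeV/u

8.25 MeV/nucleon

Total constituent mass: 62 × 1.0073 + 90 × 1.008665 = 153.232450 u
Δm = 153.232450 − 151.88573 = 1.346720 u
E_B = 1.346720 × 931.494 = 1254.46 MeV
BE/A = 1254.46 MeV / 152 = 8.253 MeV/nucleon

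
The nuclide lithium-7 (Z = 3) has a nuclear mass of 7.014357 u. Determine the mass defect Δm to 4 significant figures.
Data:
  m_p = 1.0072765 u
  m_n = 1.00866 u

The nucleus contains 3 protons and 7 − 3 = 4 neutrons.
Mass of separated nucleons = 3(1.0072765) + 4(1.00866) = 3.0218295 + 4.03464 = 7.0564695 u
The mass defect is 7.0564695 − 7.014357 = 0.0421125 u.

0.04211 u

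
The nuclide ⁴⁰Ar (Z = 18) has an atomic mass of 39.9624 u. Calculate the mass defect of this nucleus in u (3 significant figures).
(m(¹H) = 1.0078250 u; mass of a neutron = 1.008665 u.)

0.369 u

Z = 18, so N = A − Z = 40 − 18 = 22.
Total constituent mass: 18 × 1.0078250 + 22 × 1.008665 = 40.3314800 u
Δm = 40.3314800 − 39.9624 = 0.3690800 u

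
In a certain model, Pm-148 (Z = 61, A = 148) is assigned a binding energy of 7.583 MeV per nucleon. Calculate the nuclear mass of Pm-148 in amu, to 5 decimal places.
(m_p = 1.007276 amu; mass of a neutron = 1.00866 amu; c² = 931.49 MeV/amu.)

147.99243 amu

Total binding energy = 148 × 7.583 = 1122.284 MeV
Mass defect = 1122.284 MeV / (931.49 MeV/amu) = 1.2048267 amu
Constituent mass = 61(1.007276) + 87(1.00866) = 149.197256 amu
Nuclear mass = 149.197256 − 1.2048267 = 147.9924293 amu ≈ 147.99243 amu (to 5 decimal places)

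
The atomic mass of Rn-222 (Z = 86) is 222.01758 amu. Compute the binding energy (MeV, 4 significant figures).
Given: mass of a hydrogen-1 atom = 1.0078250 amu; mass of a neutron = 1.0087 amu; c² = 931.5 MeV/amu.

1713 MeV

With 86 protons and 136 neutrons (A = 222):
Σm = 86·m(¹H) + 136·m_n = 86.6729500 + 137.1832 = 223.8561500 amu
Δm = 223.8561500 − 222.01758 = 1.8385700 amu
Binding energy = Δm·c² = 1.8385700 × 931.5 MeV/amu = 1712.63 MeV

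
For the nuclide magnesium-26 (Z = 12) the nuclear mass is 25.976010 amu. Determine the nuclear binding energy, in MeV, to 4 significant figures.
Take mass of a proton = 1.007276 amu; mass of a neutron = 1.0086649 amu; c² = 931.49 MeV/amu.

216.7 MeV

Total constituent mass: 12 × 1.007276 + 14 × 1.0086649 = 26.2086206 amu
Mass defect Δm = 26.2086206 − 25.976010 = 0.2326106 amu
Binding energy = Δm·c² = 0.2326106 × 931.49 MeV/amu = 216.674 MeV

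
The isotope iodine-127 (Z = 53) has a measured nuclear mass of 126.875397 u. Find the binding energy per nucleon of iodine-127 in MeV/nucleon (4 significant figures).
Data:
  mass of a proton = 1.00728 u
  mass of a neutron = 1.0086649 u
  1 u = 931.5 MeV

The nucleus contains 53 protons and 127 − 53 = 74 neutrons.
Σm = 53·m_p + 74·m_n = 53.38584 + 74.6412026 = 128.0270426 u
The mass defect is 128.0270426 − 126.875397 = 1.1516456 u.
Converting to energy: 1.1516456 u × 931.5 MeV/u = 1072.76 MeV
Dividing by A = 127 gives 8.447 MeV per nucleon.

8.447 MeV/nucleon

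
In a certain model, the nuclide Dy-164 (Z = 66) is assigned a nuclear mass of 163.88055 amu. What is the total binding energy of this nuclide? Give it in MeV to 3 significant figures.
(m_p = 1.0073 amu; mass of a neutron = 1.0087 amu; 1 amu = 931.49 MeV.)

With 66 protons and 98 neutrons (A = 164):
Mass of separated nucleons = 66(1.0073) + 98(1.0087) = 66.4818 + 98.8526 = 165.3344 amu
Δm = 165.3344 − 163.88055 = 1.45385 amu
Converting to energy: 1.45385 amu × 931.49 MeV/amu = 1354.25 MeV

1350 MeV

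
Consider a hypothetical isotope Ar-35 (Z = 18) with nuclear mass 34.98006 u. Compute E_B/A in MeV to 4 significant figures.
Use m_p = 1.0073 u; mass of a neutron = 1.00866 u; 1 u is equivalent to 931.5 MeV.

7.946 MeV/nucleon

Mass of separated nucleons = 18(1.0073) + 17(1.00866) = 18.1314 + 17.14722 = 35.27862 u
Δm = 35.27862 − 34.98006 = 0.29856 u
Converting to energy: 0.29856 u × 931.5 MeV/u = 278.109 MeV
Dividing by A = 35 gives 7.946 MeV per nucleon.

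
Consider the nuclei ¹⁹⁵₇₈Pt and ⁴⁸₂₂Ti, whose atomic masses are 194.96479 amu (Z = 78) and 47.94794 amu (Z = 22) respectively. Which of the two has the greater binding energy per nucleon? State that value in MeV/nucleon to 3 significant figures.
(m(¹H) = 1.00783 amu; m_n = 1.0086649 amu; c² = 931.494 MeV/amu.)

¹⁹⁵₇₈Pt: Σm = 78(1.00783) + 117(1.0086649) = 196.6245333 amu; Δm = 1.6597433 amu; E_B = 1546.0 MeV; E_B/A = 7.928 MeV
⁴⁸₂₂Ti: Σm = 22(1.00783) + 26(1.0086649) = 48.3975474 amu; Δm = 0.4496074 amu; E_B = 418.81 MeV; E_B/A = 8.725 MeV
⁴⁸₂₂Ti has the higher binding energy per nucleon, so it is the more tightly bound nucleus.

⁴⁸₂₂Ti; 8.73 MeV/nucleon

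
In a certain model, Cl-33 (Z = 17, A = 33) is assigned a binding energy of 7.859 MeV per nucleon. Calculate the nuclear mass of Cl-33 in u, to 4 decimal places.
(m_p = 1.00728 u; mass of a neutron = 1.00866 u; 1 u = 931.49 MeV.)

32.9839 u

Total binding energy = 33 × 7.859 = 259.347 MeV
Mass defect = 259.347 MeV / (931.49 MeV/u) = 0.278422 u
Constituent mass = 17(1.00728) + 16(1.00866) = 33.26232 u
Nuclear mass = 33.26232 − 0.278422 = 32.983898 u ≈ 32.9839 u (to 4 decimal places)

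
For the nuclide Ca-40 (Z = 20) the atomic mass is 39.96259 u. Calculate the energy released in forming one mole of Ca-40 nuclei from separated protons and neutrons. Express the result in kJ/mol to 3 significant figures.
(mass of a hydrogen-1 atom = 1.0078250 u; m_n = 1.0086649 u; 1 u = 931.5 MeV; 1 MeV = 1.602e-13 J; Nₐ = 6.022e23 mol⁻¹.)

Total constituent mass: 20 × 1.0078250 + 20 × 1.0086649 = 40.3297980 u
Δm = 40.3297980 − 39.96259 = 0.3672080 u
Converting to energy: 0.3672080 u × 931.5 MeV/u = 342.054 MeV
Per nucleus in joules: 342.054 MeV × 1.602e-13 J/MeV = 5.4797e-11 J
Per mole: 5.4797e-11 J × 6.022e23 mol⁻¹ = 3.2999e+13 J/mol

3.30e+10 kJ/mol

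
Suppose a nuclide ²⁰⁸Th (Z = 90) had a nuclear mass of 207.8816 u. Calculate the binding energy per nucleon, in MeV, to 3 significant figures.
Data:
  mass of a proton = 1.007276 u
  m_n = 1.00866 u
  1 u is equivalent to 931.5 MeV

8.04 MeV/nucleon

Mass of separated nucleons = 90(1.007276) + 118(1.00866) = 90.654840 + 119.02188 = 209.676720 u
The mass defect is 209.676720 − 207.8816 = 1.795120 u.
Converting to energy: 1.795120 u × 931.5 MeV/u = 1672.15 MeV
Per nucleon: 1672.15 / 208 = 8.039 MeV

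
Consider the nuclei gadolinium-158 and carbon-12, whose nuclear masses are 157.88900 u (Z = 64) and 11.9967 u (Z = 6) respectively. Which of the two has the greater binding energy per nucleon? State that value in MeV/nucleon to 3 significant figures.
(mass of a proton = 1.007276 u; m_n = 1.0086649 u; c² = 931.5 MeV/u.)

gadolinium-158; 8.20 MeV/nucleon

gadolinium-158: Σm = 64(1.007276) + 94(1.0086649) = 159.2801646 u; Δm = 1.3911646 u; E_B = 1295.9 MeV; E_B/A = 8.202 MeV
carbon-12: Σm = 6(1.007276) + 6(1.0086649) = 12.0956454 u; Δm = 0.0989454 u; E_B = 92.168 MeV; E_B/A = 7.681 MeV
gadolinium-158 has the higher binding energy per nucleon, so it is the more tightly bound nucleus.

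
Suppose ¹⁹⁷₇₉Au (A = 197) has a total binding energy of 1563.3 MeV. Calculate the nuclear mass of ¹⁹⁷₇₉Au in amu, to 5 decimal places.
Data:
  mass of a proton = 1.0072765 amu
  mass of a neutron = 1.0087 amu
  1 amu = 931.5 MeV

196.92318 amu

Mass defect = 1563.3 MeV / (931.5 MeV/amu) = 1.6782609 amu
Constituent mass = 79(1.0072765) + 118(1.0087) = 198.6014435 amu
Nuclear mass = 198.6014435 − 1.6782609 = 196.9231826 amu ≈ 196.92318 amu (to 5 decimal places)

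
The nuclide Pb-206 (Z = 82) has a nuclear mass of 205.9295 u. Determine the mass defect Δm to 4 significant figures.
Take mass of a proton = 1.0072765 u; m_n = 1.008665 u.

Mass of separated nucleons = 82(1.0072765) + 124(1.008665) = 82.5966730 + 125.074460 = 207.6711330 u
The mass defect is 207.6711330 − 205.9295 = 1.7416330 u.

1.742 u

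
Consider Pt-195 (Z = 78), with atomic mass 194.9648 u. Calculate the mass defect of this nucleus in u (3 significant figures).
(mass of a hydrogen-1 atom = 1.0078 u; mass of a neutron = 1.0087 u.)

1.66 u

With 78 protons and 117 neutrons (A = 195):
Total constituent mass: 78 × 1.0078 + 117 × 1.0087 = 196.6263 u
Mass defect Δm = 196.6263 − 194.9648 = 1.6615 u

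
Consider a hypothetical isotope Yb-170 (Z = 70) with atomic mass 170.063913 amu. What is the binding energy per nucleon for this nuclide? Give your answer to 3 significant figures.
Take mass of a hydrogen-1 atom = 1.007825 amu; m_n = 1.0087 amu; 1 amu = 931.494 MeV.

7.42 MeV/nucleon

The nucleus contains 70 protons and 170 − 70 = 100 neutrons.
Total constituent mass: 70 × 1.007825 + 100 × 1.0087 = 171.417750 amu
Δm = 171.417750 − 170.063913 = 1.353837 amu
Converting to energy: 1.353837 amu × 931.494 MeV/amu = 1261.09 MeV
Dividing by A = 170 gives 7.418 MeV per nucleon.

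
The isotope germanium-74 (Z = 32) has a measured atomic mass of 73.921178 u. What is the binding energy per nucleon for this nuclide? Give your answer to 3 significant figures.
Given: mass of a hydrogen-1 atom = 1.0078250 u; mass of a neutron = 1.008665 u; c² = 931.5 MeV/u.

8.73 MeV/nucleon

Mass of separated nucleons = 32(1.0078250) + 42(1.008665) = 32.2504000 + 42.363930 = 74.6143300 u
Δm = 74.6143300 − 73.921178 = 0.6931520 u
E_B = 0.6931520 × 931.5 = 645.671 MeV
Dividing by A = 74 gives 8.725 MeV per nucleon.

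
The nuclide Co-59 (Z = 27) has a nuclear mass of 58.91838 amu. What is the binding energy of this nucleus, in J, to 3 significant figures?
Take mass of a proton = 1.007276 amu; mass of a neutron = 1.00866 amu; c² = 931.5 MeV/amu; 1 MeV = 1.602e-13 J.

8.28e-11 J

With 27 protons and 32 neutrons (A = 59):
Total constituent mass: 27 × 1.007276 + 32 × 1.00866 = 59.473572 amu
The mass defect is 59.473572 − 58.91838 = 0.555192 amu.
Binding energy = Δm·c² = 0.555192 × 931.5 MeV/amu = 517.161 MeV
In joules: 517.161 MeV × 1.602e-13 J/MeV = 8.2849e-11 J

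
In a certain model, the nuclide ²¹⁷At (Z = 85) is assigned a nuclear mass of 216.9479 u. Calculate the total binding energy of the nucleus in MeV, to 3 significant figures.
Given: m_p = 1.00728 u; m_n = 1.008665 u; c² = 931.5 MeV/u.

1690 MeV

The nucleus contains 85 protons and 217 − 85 = 132 neutrons.
Σm = 85·m_p + 132·m_n = 85.61880 + 133.143780 = 218.762580 u
Δm = 218.762580 − 216.9479 = 1.814680 u
Binding energy = Δm·c² = 1.814680 × 931.5 MeV/u = 1690.37 MeV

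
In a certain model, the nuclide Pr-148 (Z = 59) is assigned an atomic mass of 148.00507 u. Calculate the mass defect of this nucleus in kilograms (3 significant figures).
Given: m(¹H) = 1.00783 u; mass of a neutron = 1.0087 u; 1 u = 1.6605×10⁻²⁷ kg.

Mass of separated nucleons = 59(1.00783) + 89(1.0087) = 59.46197 + 89.7743 = 149.23627 u
Mass defect Δm = 149.23627 − 148.00507 = 1.23120 u
In SI units: 1.23120 u × 1.6605×10⁻²⁷ kg/u = 2.0444e-27 kg

2.04e-27 kg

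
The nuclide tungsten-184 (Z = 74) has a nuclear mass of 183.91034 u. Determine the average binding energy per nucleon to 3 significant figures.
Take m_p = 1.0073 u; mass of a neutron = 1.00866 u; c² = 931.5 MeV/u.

8.01 MeV/nucleon

The nucleus contains 74 protons and 184 − 74 = 110 neutrons.
Mass of separated nucleons = 74(1.0073) + 110(1.00866) = 74.5402 + 110.95260 = 185.49280 u
Mass defect Δm = 185.49280 − 183.91034 = 1.58246 u
Converting to energy: 1.58246 u × 931.5 MeV/u = 1474.06 MeV
BE/A = 1474.06 MeV / 184 = 8.011 MeV/nucleon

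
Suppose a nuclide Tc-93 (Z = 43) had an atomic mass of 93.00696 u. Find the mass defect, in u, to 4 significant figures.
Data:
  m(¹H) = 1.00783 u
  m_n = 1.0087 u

0.7647 u

Z = 43, so N = A − Z = 93 − 43 = 50.
Σm = 43·m(¹H) + 50·m_n = 43.33669 + 50.4350 = 93.77169 u
Mass defect Δm = 93.77169 − 93.00696 = 0.76473 u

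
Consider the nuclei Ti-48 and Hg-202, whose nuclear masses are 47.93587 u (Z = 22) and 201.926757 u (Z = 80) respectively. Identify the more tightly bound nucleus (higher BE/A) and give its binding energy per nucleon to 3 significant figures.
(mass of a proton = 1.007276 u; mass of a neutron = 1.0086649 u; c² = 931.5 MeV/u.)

Ti-48: Σm = 22(1.007276) + 26(1.0086649) = 48.3853594 u; Δm = 0.4494894 u; E_B = 418.70 MeV; E_B/A = 8.723 MeV
Hg-202: Σm = 80(1.007276) + 122(1.0086649) = 203.6391978 u; Δm = 1.7124408 u; E_B = 1595.1 MeV; E_B/A = 7.897 MeV
Ti-48 has the higher binding energy per nucleon, so it is the more tightly bound nucleus.

Ti-48; 8.72 MeV/nucleon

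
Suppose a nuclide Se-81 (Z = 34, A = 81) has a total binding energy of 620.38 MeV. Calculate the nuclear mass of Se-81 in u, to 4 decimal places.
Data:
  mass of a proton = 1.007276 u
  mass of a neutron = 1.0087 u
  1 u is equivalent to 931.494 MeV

Mass defect = 620.38 MeV / (931.494 MeV/u) = 0.666005 u
Constituent mass = 34(1.007276) + 47(1.0087) = 81.656284 u
Nuclear mass = 81.656284 − 0.666005 = 80.990279 u ≈ 80.9903 u (to 4 decimal places)

80.9903 u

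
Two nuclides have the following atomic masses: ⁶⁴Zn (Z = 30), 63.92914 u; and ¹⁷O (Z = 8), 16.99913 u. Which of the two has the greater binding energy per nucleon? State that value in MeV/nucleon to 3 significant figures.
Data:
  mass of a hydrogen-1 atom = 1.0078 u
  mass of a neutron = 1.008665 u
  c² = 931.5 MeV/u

⁶⁴Zn: Σm = 30(1.0078) + 34(1.008665) = 64.528610 u; Δm = 0.599470 u; E_B = 558.41 MeV; E_B/A = 8.725 MeV
¹⁷O: Σm = 8(1.0078) + 9(1.008665) = 17.140385 u; Δm = 0.141255 u; E_B = 131.58 MeV; E_B/A = 7.740 MeV
⁶⁴Zn has the higher binding energy per nucleon, so it is the more tightly bound nucleus.

⁶⁴Zn; 8.73 MeV/nucleon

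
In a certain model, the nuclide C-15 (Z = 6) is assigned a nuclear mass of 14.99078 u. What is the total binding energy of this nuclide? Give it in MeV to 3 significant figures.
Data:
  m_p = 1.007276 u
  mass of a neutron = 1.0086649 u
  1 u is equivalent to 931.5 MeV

The nucleus contains 6 protons and 15 − 6 = 9 neutrons.
Σm = 6·m_p + 9·m_n = 6.043656 + 9.0779841 = 15.1216401 u
Mass defect Δm = 15.1216401 − 14.99078 = 0.1308601 u
E_B = 0.1308601 × 931.5 = 121.896 MeV

122 MeV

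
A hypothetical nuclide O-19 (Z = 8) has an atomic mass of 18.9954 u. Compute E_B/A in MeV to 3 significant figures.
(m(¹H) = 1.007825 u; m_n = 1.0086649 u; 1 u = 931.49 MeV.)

With 8 protons and 11 neutrons (A = 19):
Mass of separated nucleons = 8(1.007825) + 11(1.0086649) = 8.062600 + 11.0953139 = 19.1579139 u
The mass defect is 19.1579139 − 18.9954 = 0.1625139 u.
Binding energy = Δm·c² = 0.1625139 × 931.49 MeV/u = 151.380 MeV
Per nucleon: 151.380 / 19 = 7.967 MeV

7.97 MeV/nucleon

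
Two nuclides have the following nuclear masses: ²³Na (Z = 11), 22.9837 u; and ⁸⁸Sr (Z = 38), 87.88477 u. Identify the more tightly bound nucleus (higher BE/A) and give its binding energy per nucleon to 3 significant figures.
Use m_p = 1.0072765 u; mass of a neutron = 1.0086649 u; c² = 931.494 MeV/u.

⁸⁸Sr; 8.73 MeV/nucleon

²³Na: Σm = 11(1.0072765) + 12(1.0086649) = 23.1840203 u; Δm = 0.2003203 u; E_B = 186.60 MeV; E_B/A = 8.113 MeV
⁸⁸Sr: Σm = 38(1.0072765) + 50(1.0086649) = 88.7097520 u; Δm = 0.8249820 u; E_B = 768.47 MeV; E_B/A = 8.733 MeV
⁸⁸Sr has the higher binding energy per nucleon, so it is the more tightly bound nucleus.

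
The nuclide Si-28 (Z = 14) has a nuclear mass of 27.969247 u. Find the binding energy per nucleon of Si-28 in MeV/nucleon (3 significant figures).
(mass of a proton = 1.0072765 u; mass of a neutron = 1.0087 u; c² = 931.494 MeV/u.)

The nucleus contains 14 protons and 28 − 14 = 14 neutrons.
Σm = 14·m_p + 14·m_n = 14.1018710 + 14.1218 = 28.2236710 u
Mass defect Δm = 28.2236710 − 27.969247 = 0.2544240 u
Converting to energy: 0.2544240 u × 931.494 MeV/u = 236.994 MeV
Per nucleon: 236.994 / 28 = 8.464 MeV

8.46 MeV/nucleon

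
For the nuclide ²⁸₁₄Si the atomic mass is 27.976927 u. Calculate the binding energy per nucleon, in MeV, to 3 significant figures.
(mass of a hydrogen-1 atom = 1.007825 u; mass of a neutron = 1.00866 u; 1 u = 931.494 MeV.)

The nucleus contains 14 protons and 28 − 14 = 14 neutrons.
Total constituent mass: 14 × 1.007825 + 14 × 1.00866 = 28.230790 u
Mass defect Δm = 28.230790 − 27.976927 = 0.253863 u
E_B = 0.253863 × 931.494 = 236.472 MeV
Per nucleon: 236.472 / 28 = 8.445 MeV

8.45 MeV/nucleon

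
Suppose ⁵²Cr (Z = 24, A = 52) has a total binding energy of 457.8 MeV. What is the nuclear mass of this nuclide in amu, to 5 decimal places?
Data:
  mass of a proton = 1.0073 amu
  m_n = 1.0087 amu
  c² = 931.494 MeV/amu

51.92733 amu

Mass defect = 457.8 MeV / (931.494 MeV/amu) = 0.4914685 amu
Constituent mass = 24(1.0073) + 28(1.0087) = 52.4188 amu
Nuclear mass = 52.4188 − 0.4914685 = 51.9273315 amu ≈ 51.92733 amu (to 5 decimal places)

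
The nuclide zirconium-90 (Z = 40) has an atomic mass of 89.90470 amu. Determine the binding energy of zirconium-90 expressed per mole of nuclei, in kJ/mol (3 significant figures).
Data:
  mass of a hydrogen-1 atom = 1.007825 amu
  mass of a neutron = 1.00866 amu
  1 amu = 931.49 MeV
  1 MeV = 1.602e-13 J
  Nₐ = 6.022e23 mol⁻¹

7.56e+10 kJ/mol

With 40 protons and 50 neutrons (A = 90):
Σm = 40·m(¹H) + 50·m_n = 40.313000 + 50.43300 = 90.746000 amu
Mass defect Δm = 90.746000 − 89.90470 = 0.841300 amu
Binding energy = Δm·c² = 0.841300 × 931.49 MeV/amu = 783.663 MeV
Per nucleus in joules: 783.663 MeV × 1.602e-13 J/MeV = 1.2554e-10 J
Per mole: 1.2554e-10 J × 6.022e23 mol⁻¹ = 7.5600e+13 J/mol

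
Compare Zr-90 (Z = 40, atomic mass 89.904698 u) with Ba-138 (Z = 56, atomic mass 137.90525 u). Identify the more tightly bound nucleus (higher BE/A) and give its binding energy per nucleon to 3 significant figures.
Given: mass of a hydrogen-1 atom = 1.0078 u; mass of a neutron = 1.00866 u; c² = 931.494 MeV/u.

Zr-90: Σm = 40(1.0078) + 50(1.00866) = 90.74500 u; Δm = 0.840302 u; E_B = 782.74 MeV; E_B/A = 8.697 MeV
Ba-138: Σm = 56(1.0078) + 82(1.00866) = 139.14692 u; Δm = 1.24167 u; E_B = 1156.6 MeV; E_B/A = 8.381 MeV
Zr-90 has the higher binding energy per nucleon, so it is the more tightly bound nucleus.

Zr-90; 8.70 MeV/nucleon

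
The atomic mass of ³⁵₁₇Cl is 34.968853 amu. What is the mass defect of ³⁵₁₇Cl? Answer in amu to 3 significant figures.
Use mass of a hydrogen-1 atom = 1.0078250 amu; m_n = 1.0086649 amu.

Σm = 17·m(¹H) + 18·m_n = 17.1330250 + 18.1559682 = 35.2889932 amu
Δm = 35.2889932 − 34.968853 = 0.3201402 amu

0.320 amu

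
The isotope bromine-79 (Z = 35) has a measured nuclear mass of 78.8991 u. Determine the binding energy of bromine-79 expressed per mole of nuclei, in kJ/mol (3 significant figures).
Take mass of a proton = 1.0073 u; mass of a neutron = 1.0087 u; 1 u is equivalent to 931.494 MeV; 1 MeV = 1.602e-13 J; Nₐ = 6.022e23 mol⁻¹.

6.64e+10 kJ/mol

Z = 35, so N = A − Z = 79 − 35 = 44.
Total constituent mass: 35 × 1.0073 + 44 × 1.0087 = 79.6383 u
Δm = 79.6383 − 78.8991 = 0.7392 u
E_B = 0.7392 × 931.494 = 688.560 MeV
Per nucleus in joules: 688.560 MeV × 1.602e-13 J/MeV = 1.1031e-10 J
Per mole: 1.1031e-10 J × 6.022e23 mol⁻¹ = 6.6429e+13 J/mol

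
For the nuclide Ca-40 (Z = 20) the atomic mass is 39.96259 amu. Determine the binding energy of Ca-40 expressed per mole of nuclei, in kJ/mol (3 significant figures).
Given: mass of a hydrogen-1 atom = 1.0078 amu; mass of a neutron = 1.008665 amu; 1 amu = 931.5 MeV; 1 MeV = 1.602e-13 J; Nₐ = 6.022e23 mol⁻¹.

Mass of separated nucleons = 20(1.0078) + 20(1.008665) = 20.1560 + 20.173300 = 40.329300 amu
The mass defect is 40.329300 − 39.96259 = 0.366710 amu.
Binding energy = Δm·c² = 0.366710 × 931.5 MeV/amu = 341.590 MeV
Per nucleus in joules: 341.590 MeV × 1.602e-13 J/MeV = 5.4723e-11 J
Per mole: 5.4723e-11 J × 6.022e23 mol⁻¹ = 3.2954e+13 J/mol

3.30e+10 kJ/mol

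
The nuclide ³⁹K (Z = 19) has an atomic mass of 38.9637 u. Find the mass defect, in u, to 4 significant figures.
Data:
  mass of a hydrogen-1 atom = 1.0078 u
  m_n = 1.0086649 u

0.3578 u

Mass of separated nucleons = 19(1.0078) + 20(1.0086649) = 19.1482 + 20.1732980 = 39.3214980 u
Mass defect Δm = 39.3214980 − 38.9637 = 0.3577980 u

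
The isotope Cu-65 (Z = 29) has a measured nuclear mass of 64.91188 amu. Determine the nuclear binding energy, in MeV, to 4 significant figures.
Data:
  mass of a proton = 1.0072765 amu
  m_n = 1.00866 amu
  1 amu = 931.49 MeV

Σm = 29·m_p + 36·m_n = 29.2110185 + 36.31176 = 65.5227785 amu
Mass defect Δm = 65.5227785 − 64.91188 = 0.6108985 amu
E_B = 0.6108985 × 931.49 = 569.046 MeV

569.0 MeV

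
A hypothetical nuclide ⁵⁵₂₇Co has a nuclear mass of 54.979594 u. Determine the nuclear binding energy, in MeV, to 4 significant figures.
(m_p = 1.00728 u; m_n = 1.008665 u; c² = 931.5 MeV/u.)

428.1 MeV

With 27 protons and 28 neutrons (A = 55):
Total constituent mass: 27 × 1.00728 + 28 × 1.008665 = 55.439180 u
Mass defect Δm = 55.439180 − 54.979594 = 0.459586 u
Converting to energy: 0.459586 u × 931.5 MeV/u = 428.104 MeV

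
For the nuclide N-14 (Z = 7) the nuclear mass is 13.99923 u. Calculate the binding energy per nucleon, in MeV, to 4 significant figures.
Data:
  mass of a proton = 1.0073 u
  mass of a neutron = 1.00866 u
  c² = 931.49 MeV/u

Mass of separated nucleons = 7(1.0073) + 7(1.00866) = 7.0511 + 7.06062 = 14.11172 u
The mass defect is 14.11172 − 13.99923 = 0.11249 u.
E_B = 0.11249 × 931.49 = 104.783 MeV
Dividing by A = 14 gives 7.485 MeV per nucleon.

7.485 MeV/nucleon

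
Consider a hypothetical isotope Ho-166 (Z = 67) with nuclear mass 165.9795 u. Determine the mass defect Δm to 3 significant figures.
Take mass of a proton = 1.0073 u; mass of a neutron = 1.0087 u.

Mass of separated nucleons = 67(1.0073) + 99(1.0087) = 67.4891 + 99.8613 = 167.3504 u
The mass defect is 167.3504 − 165.9795 = 1.3709 u.

1.37 u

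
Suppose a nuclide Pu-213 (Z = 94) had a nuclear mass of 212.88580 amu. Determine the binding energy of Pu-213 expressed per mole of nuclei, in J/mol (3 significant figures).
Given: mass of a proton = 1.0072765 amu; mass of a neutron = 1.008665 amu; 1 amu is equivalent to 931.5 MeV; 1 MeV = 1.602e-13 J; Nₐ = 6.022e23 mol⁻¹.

Total constituent mass: 94 × 1.0072765 + 119 × 1.008665 = 214.7151260 amu
Mass defect Δm = 214.7151260 − 212.88580 = 1.8293260 amu
E_B = 1.8293260 × 931.5 = 1704.02 MeV
Per nucleus in joules: 1704.02 MeV × 1.602e-13 J/MeV = 2.7298e-10 J
Per mole: 2.7298e-10 J × 6.022e23 mol⁻¹ = 1.6439e+14 J/mol

1.64e+14 J/mol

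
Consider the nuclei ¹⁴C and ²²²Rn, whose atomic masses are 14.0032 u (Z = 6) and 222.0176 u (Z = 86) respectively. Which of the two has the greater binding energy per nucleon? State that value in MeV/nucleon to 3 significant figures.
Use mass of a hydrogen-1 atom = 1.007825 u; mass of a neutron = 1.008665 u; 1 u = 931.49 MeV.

¹⁴C: Σm = 6(1.007825) + 8(1.008665) = 14.116270 u; Δm = 0.113070 u; E_B = 105.32 MeV; E_B/A = 7.523 MeV
²²²Rn: Σm = 86(1.007825) + 136(1.008665) = 223.851390 u; Δm = 1.833790 u; E_B = 1708.16 MeV; E_B/A = 7.694 MeV
²²²Rn has the higher binding energy per nucleon, so it is the more tightly bound nucleus.

²²²Rn; 7.69 MeV/nucleon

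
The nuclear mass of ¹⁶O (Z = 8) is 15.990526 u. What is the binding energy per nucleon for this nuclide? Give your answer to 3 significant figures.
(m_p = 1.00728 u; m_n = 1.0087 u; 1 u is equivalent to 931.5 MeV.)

Z = 8, so N = A − Z = 16 − 8 = 8.
Total constituent mass: 8 × 1.00728 + 8 × 1.0087 = 16.12784 u
The mass defect is 16.12784 − 15.990526 = 0.137314 u.
Converting to energy: 0.137314 u × 931.5 MeV/u = 127.908 MeV
Dividing by A = 16 gives 7.994 MeV per nucleon.

7.99 MeV/nucleon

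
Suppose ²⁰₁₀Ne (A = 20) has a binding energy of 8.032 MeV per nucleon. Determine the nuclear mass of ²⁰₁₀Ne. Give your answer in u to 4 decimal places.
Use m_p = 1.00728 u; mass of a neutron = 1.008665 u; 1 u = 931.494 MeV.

19.9870 u

Total binding energy = 20 × 8.032 = 160.640 MeV
Mass defect = 160.640 MeV / (931.494 MeV/u) = 0.172454 u
Constituent mass = 10(1.00728) + 10(1.008665) = 20.159450 u
Nuclear mass = 20.159450 − 0.172454 = 19.986996 u ≈ 19.9870 u (to 4 decimal places)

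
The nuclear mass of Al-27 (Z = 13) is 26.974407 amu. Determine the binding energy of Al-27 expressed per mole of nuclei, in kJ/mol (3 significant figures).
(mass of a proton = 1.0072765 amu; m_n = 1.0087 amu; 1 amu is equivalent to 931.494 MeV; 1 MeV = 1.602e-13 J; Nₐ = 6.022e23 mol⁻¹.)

With 13 protons and 14 neutrons (A = 27):
Mass of separated nucleons = 13(1.0072765) + 14(1.0087) = 13.0945945 + 14.1218 = 27.2163945 amu
Δm = 27.2163945 − 26.974407 = 0.2419875 amu
Converting to energy: 0.2419875 amu × 931.494 MeV/amu = 225.410 MeV
Per nucleus in joules: 225.410 MeV × 1.602e-13 J/MeV = 3.6111e-11 J
Per mole: 3.6111e-11 J × 6.022e23 mol⁻¹ = 2.1746e+13 J/mol

2.17e+10 kJ/mol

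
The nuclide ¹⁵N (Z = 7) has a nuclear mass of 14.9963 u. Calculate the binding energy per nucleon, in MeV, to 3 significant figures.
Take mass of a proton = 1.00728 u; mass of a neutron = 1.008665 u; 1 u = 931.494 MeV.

Z = 7, so N = A − Z = 15 − 7 = 8.
Σm = 7·m_p + 8·m_n = 7.05096 + 8.069320 = 15.120280 u
The mass defect is 15.120280 − 14.9963 = 0.123980 u.
Binding energy = Δm·c² = 0.123980 × 931.494 MeV/u = 115.487 MeV
Per nucleon: 115.487 / 15 = 7.699 MeV

7.70 MeV/nucleon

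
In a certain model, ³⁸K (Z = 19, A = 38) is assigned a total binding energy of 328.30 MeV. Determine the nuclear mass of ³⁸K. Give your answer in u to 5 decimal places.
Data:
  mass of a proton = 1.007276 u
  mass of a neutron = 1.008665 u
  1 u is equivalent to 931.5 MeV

37.95044 u

Mass defect = 328.30 MeV / (931.5 MeV/u) = 0.3524423 u
Constituent mass = 19(1.007276) + 19(1.008665) = 38.302879 u
Nuclear mass = 38.302879 − 0.3524423 = 37.9504367 u ≈ 37.95044 u (to 5 decimal places)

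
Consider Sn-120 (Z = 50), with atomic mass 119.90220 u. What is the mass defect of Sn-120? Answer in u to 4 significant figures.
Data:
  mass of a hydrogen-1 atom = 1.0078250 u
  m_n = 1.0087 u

1.098 u

Total constituent mass: 50 × 1.0078250 + 70 × 1.0087 = 121.0002500 u
Mass defect Δm = 121.0002500 − 119.90220 = 1.0980500 u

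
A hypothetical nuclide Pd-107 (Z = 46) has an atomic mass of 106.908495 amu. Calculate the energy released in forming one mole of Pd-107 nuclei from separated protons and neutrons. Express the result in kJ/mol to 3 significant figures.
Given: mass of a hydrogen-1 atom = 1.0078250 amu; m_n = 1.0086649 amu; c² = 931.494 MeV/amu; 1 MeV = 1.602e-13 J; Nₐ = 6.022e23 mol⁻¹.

With 46 protons and 61 neutrons (A = 107):
Mass of separated nucleons = 46(1.0078250) + 61(1.0086649) = 46.3599500 + 61.5285589 = 107.8885089 amu
Δm = 107.8885089 − 106.908495 = 0.9800139 amu
E_B = 0.9800139 × 931.494 = 912.877 MeV
Per nucleus in joules: 912.877 MeV × 1.602e-13 J/MeV = 1.4624e-10 J
Per mole: 1.4624e-10 J × 6.022e23 mol⁻¹ = 8.8066e+13 J/mol

8.81e+10 kJ/mol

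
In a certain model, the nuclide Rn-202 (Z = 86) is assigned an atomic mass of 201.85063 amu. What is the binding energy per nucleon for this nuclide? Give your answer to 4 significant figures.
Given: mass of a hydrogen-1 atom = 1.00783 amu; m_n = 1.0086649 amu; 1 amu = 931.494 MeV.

8.429 MeV/nucleon

The nucleus contains 86 protons and 202 − 86 = 116 neutrons.
Total constituent mass: 86 × 1.00783 + 116 × 1.0086649 = 203.6785084 amu
Mass defect Δm = 203.6785084 − 201.85063 = 1.8278784 amu
E_B = 1.8278784 × 931.494 = 1702.66 MeV
Per nucleon: 1702.66 / 202 = 8.429 MeV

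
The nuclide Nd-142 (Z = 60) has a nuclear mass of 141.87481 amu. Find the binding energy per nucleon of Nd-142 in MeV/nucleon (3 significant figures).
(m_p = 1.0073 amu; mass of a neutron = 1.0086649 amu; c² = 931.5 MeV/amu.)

8.36 MeV/nucleon

Mass of separated nucleons = 60(1.0073) + 82(1.0086649) = 60.4380 + 82.7105218 = 143.1485218 amu
Δm = 143.1485218 − 141.87481 = 1.2737118 amu
Binding energy = Δm·c² = 1.2737118 × 931.5 MeV/amu = 1186.46 MeV
BE/A = 1186.46 MeV / 142 = 8.355 MeV/nucleon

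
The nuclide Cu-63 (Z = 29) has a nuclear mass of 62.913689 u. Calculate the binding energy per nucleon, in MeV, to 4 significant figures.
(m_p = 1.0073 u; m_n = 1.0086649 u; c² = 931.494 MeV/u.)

8.762 MeV/nucleon

Σm = 29·m_p + 34·m_n = 29.2117 + 34.2946066 = 63.5063066 u
The mass defect is 63.5063066 − 62.913689 = 0.5926176 u.
E_B = 0.5926176 × 931.494 = 552.020 MeV
BE/A = 552.020 MeV / 63 = 8.762 MeV/nucleon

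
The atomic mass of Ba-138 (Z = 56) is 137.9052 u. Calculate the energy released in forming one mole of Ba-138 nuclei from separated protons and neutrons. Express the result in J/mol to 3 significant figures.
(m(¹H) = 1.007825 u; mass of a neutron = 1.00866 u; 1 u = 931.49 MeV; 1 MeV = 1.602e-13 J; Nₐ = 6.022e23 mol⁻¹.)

Mass of separated nucleons = 56(1.007825) + 82(1.00866) = 56.438200 + 82.71012 = 139.148320 u
The mass defect is 139.148320 − 137.9052 = 1.243120 u.
E_B = 1.243120 × 931.49 = 1157.95 MeV
Per nucleus in joules: 1157.95 MeV × 1.602e-13 J/MeV = 1.8550e-10 J
Per mole: 1.8550e-10 J × 6.022e23 mol⁻¹ = 1.1171e+14 J/mol

1.12e+14 J/mol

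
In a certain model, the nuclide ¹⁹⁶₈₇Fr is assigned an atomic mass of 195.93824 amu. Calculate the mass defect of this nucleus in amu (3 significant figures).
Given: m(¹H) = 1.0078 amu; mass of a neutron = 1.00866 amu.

With 87 protons and 109 neutrons (A = 196):
Mass of separated nucleons = 87(1.0078) + 109(1.00866) = 87.6786 + 109.94394 = 197.62254 amu
Mass defect Δm = 197.62254 − 195.93824 = 1.68430 amu

1.68 amu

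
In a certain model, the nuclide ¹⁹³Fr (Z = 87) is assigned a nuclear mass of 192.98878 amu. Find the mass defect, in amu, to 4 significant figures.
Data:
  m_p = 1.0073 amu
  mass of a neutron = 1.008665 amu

Z = 87, so N = A − Z = 193 − 87 = 106.
Mass of separated nucleons = 87(1.0073) + 106(1.008665) = 87.6351 + 106.918490 = 194.553590 amu
Mass defect Δm = 194.553590 − 192.98878 = 1.564810 amu

1.565 amu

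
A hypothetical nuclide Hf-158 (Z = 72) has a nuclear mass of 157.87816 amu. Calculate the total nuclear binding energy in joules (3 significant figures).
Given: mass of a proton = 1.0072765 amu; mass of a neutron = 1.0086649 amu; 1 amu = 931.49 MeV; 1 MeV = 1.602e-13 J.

Σm = 72·m_p + 86·m_n = 72.5239080 + 86.7451814 = 159.2690894 amu
The mass defect is 159.2690894 − 157.87816 = 1.3909294 amu.
E_B = 1.3909294 × 931.49 = 1295.64 MeV
In joules: 1295.64 MeV × 1.602e-13 J/MeV = 2.0756e-10 J

2.08e-10 J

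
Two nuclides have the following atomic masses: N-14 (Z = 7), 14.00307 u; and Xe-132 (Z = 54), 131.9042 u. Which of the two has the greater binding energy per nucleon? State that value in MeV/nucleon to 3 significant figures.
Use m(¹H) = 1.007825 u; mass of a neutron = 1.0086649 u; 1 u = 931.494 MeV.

Xe-132; 8.43 MeV/nucleon

N-14: Σm = 7(1.007825) + 7(1.0086649) = 14.1154293 u; Δm = 0.1123593 u; E_B = 104.66 MeV; E_B/A = 7.476 MeV
Xe-132: Σm = 54(1.007825) + 78(1.0086649) = 133.0984122 u; Δm = 1.1942122 u; E_B = 1112.4 MeV; E_B/A = 8.427 MeV
Xe-132 has the higher binding energy per nucleon, so it is the more tightly bound nucleus.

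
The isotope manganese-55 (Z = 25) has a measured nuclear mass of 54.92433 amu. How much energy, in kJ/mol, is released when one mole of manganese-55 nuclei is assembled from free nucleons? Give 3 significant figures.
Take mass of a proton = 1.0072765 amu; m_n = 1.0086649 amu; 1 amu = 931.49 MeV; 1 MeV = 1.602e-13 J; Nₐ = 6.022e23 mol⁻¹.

Σm = 25·m_p + 30·m_n = 25.1819125 + 30.2599470 = 55.4418595 amu
The mass defect is 55.4418595 − 54.92433 = 0.5175295 amu.
Converting to energy: 0.5175295 amu × 931.49 MeV/amu = 482.074 MeV
Per nucleus in joules: 482.074 MeV × 1.602e-13 J/MeV = 7.7228e-11 J
Per mole: 7.7228e-11 J × 6.022e23 mol⁻¹ = 4.6507e+13 J/mol

4.65e+10 kJ/mol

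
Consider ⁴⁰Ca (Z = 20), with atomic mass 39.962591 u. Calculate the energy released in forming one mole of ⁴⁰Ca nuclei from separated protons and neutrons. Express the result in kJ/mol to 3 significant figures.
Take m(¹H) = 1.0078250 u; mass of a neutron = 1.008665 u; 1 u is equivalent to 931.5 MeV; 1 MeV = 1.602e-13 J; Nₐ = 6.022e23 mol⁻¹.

3.30e+10 kJ/mol

Total constituent mass: 20 × 1.0078250 + 20 × 1.008665 = 40.3298000 u
Mass defect Δm = 40.3298000 − 39.962591 = 0.3672090 u
E_B = 0.3672090 × 931.5 = 342.055 MeV
Per nucleus in joules: 342.055 MeV × 1.602e-13 J/MeV = 5.4797e-11 J
Per mole: 5.4797e-11 J × 6.022e23 mol⁻¹ = 3.2999e+13 J/mol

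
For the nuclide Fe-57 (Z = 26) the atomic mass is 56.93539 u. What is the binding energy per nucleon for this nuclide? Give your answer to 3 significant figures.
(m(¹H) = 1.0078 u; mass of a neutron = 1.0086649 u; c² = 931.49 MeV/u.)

8.76 MeV/nucleon

Σm = 26·m(¹H) + 31·m_n = 26.2028 + 31.2686119 = 57.4714119 u
The mass defect is 57.4714119 − 56.93539 = 0.5360219 u.
Binding energy = Δm·c² = 0.5360219 × 931.49 MeV/u = 499.299 MeV
BE/A = 499.299 MeV / 57 = 8.760 MeV/nucleon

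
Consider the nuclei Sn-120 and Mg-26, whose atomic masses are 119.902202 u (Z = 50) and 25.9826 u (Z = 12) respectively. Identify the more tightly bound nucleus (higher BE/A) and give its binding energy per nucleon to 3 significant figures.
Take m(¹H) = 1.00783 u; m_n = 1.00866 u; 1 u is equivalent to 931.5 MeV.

Sn-120: Σm = 50(1.00783) + 70(1.00866) = 120.99770 u; Δm = 1.095498 u; E_B = 1020.5 MeV; E_B/A = 8.504 MeV
Mg-26: Σm = 12(1.00783) + 14(1.00866) = 26.21520 u; Δm = 0.23260 u; E_B = 216.67 MeV; E_B/A = 8.333 MeV
Sn-120 has the higher binding energy per nucleon, so it is the more tightly bound nucleus.

Sn-120; 8.50 MeV/nucleon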